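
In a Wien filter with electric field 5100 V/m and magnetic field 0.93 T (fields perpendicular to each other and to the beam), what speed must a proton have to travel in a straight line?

Zero net Lorentz force requires |qE| = |q v×B|, i.e. E = vB.
v = E/B = 5100/0.93 = 5500 m/s.

v = 5500 m/s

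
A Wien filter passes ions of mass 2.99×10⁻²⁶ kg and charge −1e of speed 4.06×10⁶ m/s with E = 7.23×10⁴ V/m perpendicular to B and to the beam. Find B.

Balance of forces in the selector: qE = qvB ⇒ B = E/v.
B = 7.23×10⁴/4.06×10⁶ = 0.0178 T.

B = 0.0178 T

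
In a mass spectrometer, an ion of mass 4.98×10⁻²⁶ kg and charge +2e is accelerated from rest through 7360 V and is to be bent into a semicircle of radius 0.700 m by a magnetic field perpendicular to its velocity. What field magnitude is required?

v = √(2|q|V/m) = √(2·3.204×10⁻¹⁹·7360/4.98×10⁻²⁶) ≈ 3.077×10⁵ m/s.
B = mv/(|q|r) = (4.98×10⁻²⁶)(3.077×10⁵)/((3.204×10⁻¹⁹)(0.700)) ≈ 0.0683 T.

B ≈ 0.0683 T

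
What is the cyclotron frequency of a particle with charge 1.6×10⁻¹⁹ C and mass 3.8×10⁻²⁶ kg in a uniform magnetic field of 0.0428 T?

f ≈ 2.87×10⁴ Hz

f = |q|B/(2πm).
f = (1.6×10⁻¹⁹)(0.0428)/(2π·3.8×10⁻²⁶) ≈ 2.87×10⁴ Hz.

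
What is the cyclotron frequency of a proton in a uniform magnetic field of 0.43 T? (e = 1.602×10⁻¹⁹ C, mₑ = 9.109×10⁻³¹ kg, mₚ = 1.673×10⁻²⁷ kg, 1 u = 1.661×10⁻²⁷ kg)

f ≈ 6.6×10⁶ Hz

f = |q|B/(2πm).
f = (1.602×10⁻¹⁹)(0.43)/(2π·1.673×10⁻²⁷) ≈ 6.6×10⁶ Hz.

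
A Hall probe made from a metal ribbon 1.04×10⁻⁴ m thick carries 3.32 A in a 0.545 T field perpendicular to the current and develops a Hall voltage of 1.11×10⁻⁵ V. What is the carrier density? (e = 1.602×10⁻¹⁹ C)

n ≈ 9.78×10²⁷ m⁻³

From V_H = IB/(n e t), n = IB/(V_H e t).
n = (3.32)(0.545)/((1.11×10⁻⁵)(1.602×10⁻¹⁹)(1.04×10⁻⁴)) ≈ 9.78×10²⁷ m⁻³.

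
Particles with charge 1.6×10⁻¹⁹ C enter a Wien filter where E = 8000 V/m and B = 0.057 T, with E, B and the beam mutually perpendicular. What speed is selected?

For undeflected motion the electric and magnetic forces balance: qE = qvB.
v = E/B = 8000/0.057 = 1.4×10⁵ m/s.
The result is independent of the particle's charge and mass.

v = 1.4×10⁵ m/s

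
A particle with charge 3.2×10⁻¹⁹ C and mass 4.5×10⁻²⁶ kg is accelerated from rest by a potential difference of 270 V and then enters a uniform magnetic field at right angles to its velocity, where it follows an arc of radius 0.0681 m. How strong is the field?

B ≈ 0.128 T

v = √(2|q|V/m) = √(2·3.2×10⁻¹⁹·270/4.5×10⁻²⁶) ≈ 6.197×10⁴ m/s.
B = mv/(|q|r) = (4.5×10⁻²⁶)(6.197×10⁴)/((3.2×10⁻¹⁹)(0.0681)) ≈ 0.128 T.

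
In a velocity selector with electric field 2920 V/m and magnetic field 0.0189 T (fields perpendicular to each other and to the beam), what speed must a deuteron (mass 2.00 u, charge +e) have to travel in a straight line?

Straight-line motion ⇒ electric and magnetic forces cancel, so E = vB.
v = E/B = 2920/0.0189 = 1.54×10⁵ m/s.
The result is independent of the particle's charge and mass.

v = 1.54×10⁵ m/s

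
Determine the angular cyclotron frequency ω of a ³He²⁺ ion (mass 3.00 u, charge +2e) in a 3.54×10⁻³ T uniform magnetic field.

ω = |q|B/m.
ω = (3.204×10⁻¹⁹)(3.54×10⁻³)/4.983×10⁻²⁷ ≈ 2.28×10⁵ rad/s.

ω ≈ 2.28×10⁵ rad/s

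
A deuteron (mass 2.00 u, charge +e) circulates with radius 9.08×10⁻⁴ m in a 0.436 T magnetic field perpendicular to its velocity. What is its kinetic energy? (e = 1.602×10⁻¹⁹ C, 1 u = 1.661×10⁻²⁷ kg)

v = |q|Br/m, then KE = ½mv² = (qBr)²/(2m).
v = (1.602×10⁻¹⁹)(0.436)(9.08×10⁻⁴)/3.322×10⁻²⁷ ≈ 1.909×10⁴ m/s.
KE = ½(3.322×10⁻²⁷)(1.909×10⁴)² ≈ 6.05×10⁻¹⁹ J = 3.78 eV.

KE ≈ 3.78 eV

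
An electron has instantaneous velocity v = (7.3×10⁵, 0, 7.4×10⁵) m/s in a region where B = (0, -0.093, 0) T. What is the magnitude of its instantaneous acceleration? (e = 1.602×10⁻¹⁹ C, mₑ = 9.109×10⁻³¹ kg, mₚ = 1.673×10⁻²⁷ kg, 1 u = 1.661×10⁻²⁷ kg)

v×B = (6.88×10⁴, 0, -6.79×10⁴) N/C.
F = q v×B = (−1.602×10⁻¹⁹ C)·(6.88×10⁴, 0, -6.79×10⁴) = (-1.10×10⁻¹⁴, 0, 1.09×10⁻¹⁴) N.
|a| = |F|/m = 1.549×10⁻¹⁴/9.109×10⁻³¹ ≈ 1.70×10¹⁶ m/s².

|a| ≈ 1.70×10¹⁶ m/s²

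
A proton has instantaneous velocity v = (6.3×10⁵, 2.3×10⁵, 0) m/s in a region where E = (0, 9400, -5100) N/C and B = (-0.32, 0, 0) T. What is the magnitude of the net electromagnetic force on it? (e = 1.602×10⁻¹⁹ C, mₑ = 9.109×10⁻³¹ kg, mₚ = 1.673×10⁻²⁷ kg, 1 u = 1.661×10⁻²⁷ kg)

|F| ≈ 1.11×10⁻¹⁴ N

v×B = (0, 0, 7.36×10⁴) N/C.
E + v×B = (0, 9400, 6.85×10⁴) N/C.
F = q(E + v×B) = (1.602×10⁻¹⁹ C)·(0, 9400, 6.85×10⁴) = (0, 1.51×10⁻¹⁵, 1.10×10⁻¹⁴) N.
|F| = 1.11×10⁻¹⁴ N.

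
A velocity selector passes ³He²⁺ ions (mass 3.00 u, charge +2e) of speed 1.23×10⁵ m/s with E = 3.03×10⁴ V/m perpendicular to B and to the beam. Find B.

B = 0.246 T

Balance of forces in the selector: qE = qvB ⇒ B = E/v.
B = 3.03×10⁴/1.23×10⁵ = 0.246 T.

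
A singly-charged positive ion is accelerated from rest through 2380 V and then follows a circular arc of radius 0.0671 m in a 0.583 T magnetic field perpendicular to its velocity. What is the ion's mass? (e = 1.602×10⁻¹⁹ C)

m ≈ 5.15×10⁻²⁶ kg

Combine |q|V = ½mv² and r = mv/(|q|B): eliminate v to get m = qB²r²/(2V).
m = (1.602×10⁻¹⁹)(0.583)²(0.0671)²/(2·2380) ≈ 5.15×10⁻²⁶ kg.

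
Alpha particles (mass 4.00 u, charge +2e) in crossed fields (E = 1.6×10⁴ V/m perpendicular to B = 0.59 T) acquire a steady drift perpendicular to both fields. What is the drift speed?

v_d ≈ 2.7×10⁴ m/s

The steady drift has the magnetic force balancing the electric force, so v_d = E/B.
v_d = 1.6×10⁴/0.59 = 2.7×10⁴ m/s.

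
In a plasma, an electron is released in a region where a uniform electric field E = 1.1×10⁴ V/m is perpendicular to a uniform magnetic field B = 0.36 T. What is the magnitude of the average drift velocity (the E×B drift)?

In crossed fields the guiding centre drifts at v_d = |E×B|/B² = E/B, independent of charge and mass.
v_d = 1.1×10⁴/0.36 = 3.1×10⁴ m/s.

v_d ≈ 3.1×10⁴ m/s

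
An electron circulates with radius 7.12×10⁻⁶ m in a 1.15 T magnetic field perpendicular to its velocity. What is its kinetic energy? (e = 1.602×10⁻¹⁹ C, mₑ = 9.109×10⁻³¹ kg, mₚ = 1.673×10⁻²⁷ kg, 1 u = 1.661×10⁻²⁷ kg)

v = |q|Br/m, then KE = ½mv² = (qBr)²/(2m).
v = (1.602×10⁻¹⁹)(1.15)(7.12×10⁻⁶)/9.109×10⁻³¹ ≈ 1.440×10⁶ m/s.
KE = ½(9.109×10⁻³¹)(1.440×10⁶)² ≈ 9.44×10⁻¹⁹ J.

KE ≈ 9.44×10⁻¹⁹ J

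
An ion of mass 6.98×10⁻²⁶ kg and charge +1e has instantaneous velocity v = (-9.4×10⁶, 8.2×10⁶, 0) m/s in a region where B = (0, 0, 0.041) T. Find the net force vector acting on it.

F ≈ (5.39×10⁻¹⁴, 6.17×10⁻¹⁴, 0) N

v×B = (3.36×10⁵, 3.85×10⁵, 0) N/C.
F = q v×B = (1.602×10⁻¹⁹ C)·(3.36×10⁵, 3.85×10⁵, 0) = (5.39×10⁻¹⁴, 6.17×10⁻¹⁴, 0) N.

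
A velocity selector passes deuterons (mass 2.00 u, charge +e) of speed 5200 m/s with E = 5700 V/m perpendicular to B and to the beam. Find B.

Balance of forces in the selector: qE = qvB ⇒ B = E/v.
B = 5700/5200 = 1.1 T.

B = 1.1 T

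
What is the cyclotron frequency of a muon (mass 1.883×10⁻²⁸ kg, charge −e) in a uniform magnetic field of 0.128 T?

f ≈ 1.73×10⁷ Hz

f = |q|B/(2πm).
f = (1.602×10⁻¹⁹)(0.128)/(2π·1.883×10⁻²⁸) ≈ 1.73×10⁷ Hz.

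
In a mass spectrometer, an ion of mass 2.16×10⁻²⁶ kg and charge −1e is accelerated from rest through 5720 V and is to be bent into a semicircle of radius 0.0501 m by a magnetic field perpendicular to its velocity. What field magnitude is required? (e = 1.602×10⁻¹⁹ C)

B ≈ 0.784 T

v = √(2|q|V/m) = √(2·1.602×10⁻¹⁹·5720/2.16×10⁻²⁶) ≈ 2.913×10⁵ m/s.
B = mv/(|q|r) = (2.16×10⁻²⁶)(2.913×10⁵)/((1.602×10⁻¹⁹)(0.0501)) ≈ 0.784 T.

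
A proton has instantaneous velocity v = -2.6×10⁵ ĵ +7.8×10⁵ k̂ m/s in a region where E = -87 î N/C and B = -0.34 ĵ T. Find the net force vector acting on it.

v×B = (2.65×10⁵, 0, 0) N/C.
E + v×B = (2.65×10⁵, 0, 0) N/C.
F = q(E + v×B) = (1.602×10⁻¹⁹ C)·(2.65×10⁵, 0, 0) = (4.25×10⁻¹⁴, 0, 0) N.

F ≈ (4.25×10⁻¹⁴, 0, 0) N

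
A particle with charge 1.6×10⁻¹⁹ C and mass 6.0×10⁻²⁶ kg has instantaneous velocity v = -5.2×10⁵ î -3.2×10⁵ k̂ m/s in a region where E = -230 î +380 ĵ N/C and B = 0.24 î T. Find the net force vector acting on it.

v×B = (0, -7.68×10⁴, 0) N/C.
E + v×B = (-230, -7.64×10⁴, 0) N/C.
F = q(E + v×B) = (1.6×10⁻¹⁹ C)·(-230, -7.64×10⁴, 0) = (-3.68×10⁻¹⁷, -1.22×10⁻¹⁴, 0) N.

F ≈ (-3.68×10⁻¹⁷, -1.22×10⁻¹⁴, 0) N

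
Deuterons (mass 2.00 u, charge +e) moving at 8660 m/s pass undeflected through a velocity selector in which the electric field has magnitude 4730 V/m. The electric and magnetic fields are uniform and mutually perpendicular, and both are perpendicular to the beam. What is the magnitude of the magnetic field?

B = 0.546 T

Balance of forces in the selector: qE = qvB ⇒ B = E/v.
B = 4730/8660 = 0.546 T.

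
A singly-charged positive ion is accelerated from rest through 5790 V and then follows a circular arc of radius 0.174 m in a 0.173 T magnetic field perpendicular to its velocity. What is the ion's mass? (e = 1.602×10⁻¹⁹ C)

Combine |q|V = ½mv² and r = mv/(|q|B): eliminate v to get m = qB²r²/(2V).
m = (1.602×10⁻¹⁹)(0.173)²(0.174)²/(2·5790) ≈ 1.25×10⁻²⁶ kg.

m ≈ 1.25×10⁻²⁶ kg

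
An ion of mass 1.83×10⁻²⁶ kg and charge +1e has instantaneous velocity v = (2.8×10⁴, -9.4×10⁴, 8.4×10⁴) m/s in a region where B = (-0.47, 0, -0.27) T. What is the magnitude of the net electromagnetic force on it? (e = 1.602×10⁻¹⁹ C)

v×B = (2.54×10⁴, -3.19×10⁴, -4.42×10⁴) N/C.
F = q v×B = (1.602×10⁻¹⁹ C)·(2.54×10⁴, -3.19×10⁴, -4.42×10⁴) = (4.07×10⁻¹⁵, -5.11×10⁻¹⁵, -7.08×10⁻¹⁵) N.
|F| = 9.63×10⁻¹⁵ N.

|F| ≈ 9.63×10⁻¹⁵ N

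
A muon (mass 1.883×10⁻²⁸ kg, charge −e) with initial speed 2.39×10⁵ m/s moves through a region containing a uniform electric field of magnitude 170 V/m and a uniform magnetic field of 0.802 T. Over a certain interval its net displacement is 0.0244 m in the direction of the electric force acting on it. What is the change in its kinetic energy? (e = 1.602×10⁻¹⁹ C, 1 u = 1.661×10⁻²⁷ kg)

ΔKE ≈ 6.65×10⁻¹⁹ J

The magnetic force is always ⟂ v and does no work; only the electric force changes KE.
ΔKE = F_E · d = |q|E d = (1.602×10⁻¹⁹)(170)(0.0244) ≈ 6.65×10⁻¹⁹ J.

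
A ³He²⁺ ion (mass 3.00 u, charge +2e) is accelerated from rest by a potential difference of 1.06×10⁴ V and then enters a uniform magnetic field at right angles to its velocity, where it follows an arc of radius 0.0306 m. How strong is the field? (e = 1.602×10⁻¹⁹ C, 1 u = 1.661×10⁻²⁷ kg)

v = √(2|q|V/m) = √(2·3.204×10⁻¹⁹·1.06×10⁴/4.983×10⁻²⁷) ≈ 1.168×10⁶ m/s.
B = mv/(|q|r) = (4.983×10⁻²⁷)(1.168×10⁶)/((3.204×10⁻¹⁹)(0.0306)) ≈ 0.593 T.

B ≈ 0.593 T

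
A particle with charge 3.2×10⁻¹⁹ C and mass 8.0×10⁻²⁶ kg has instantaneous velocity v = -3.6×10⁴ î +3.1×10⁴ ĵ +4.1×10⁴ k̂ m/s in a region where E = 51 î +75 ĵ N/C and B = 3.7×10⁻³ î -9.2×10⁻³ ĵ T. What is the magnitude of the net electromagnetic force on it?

|F| ≈ 1.70×10⁻¹⁶ N

v×B = (377, 152, 216) N/C.
E + v×B = (428, 227, 216) N/C.
F = q(E + v×B) = (3.2×10⁻¹⁹ C)·(428, 227, 216) = (1.37×10⁻¹⁶, 7.25×10⁻¹⁷, 6.93×10⁻¹⁷) N.
|F| = 1.70×10⁻¹⁶ N.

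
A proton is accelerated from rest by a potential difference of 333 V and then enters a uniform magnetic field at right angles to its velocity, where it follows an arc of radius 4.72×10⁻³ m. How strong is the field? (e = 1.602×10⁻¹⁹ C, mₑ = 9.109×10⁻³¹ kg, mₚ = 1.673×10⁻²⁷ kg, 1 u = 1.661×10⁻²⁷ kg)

B ≈ 0.559 T

v = √(2|q|V/m) = √(2·1.602×10⁻¹⁹·333/1.673×10⁻²⁷) ≈ 2.525×10⁵ m/s.
B = mv/(|q|r) = (1.673×10⁻²⁷)(2.525×10⁵)/((1.602×10⁻¹⁹)(4.72×10⁻³)) ≈ 0.559 T.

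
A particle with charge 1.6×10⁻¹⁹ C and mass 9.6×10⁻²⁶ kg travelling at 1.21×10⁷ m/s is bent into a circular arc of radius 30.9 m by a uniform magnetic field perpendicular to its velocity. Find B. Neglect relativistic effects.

From |q|vB = mv²/r, B = mv/(|q|r).
B = (9.6×10⁻²⁶)(1.21×10⁷)/((1.6×10⁻¹⁹)(30.9)) ≈ 0.235 T.

B ≈ 0.235 T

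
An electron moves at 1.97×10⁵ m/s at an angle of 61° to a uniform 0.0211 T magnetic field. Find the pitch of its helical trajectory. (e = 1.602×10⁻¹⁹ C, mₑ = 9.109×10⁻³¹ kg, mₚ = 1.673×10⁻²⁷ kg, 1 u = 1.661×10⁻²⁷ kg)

v∥ = v cosθ = 1.97×10⁵·cos61° ≈ 9.551×10⁴ m/s.
T = 2πm/(|q|B) = 2π(9.109×10⁻³¹)/((1.602×10⁻¹⁹)(0.0211)) ≈ 1.693×10⁻⁹ s.
pitch = v∥ T = (9.551×10⁴)(1.693×10⁻⁹) ≈ 1.62×10⁻⁴ m.

p ≈ 1.62×10⁻⁴ m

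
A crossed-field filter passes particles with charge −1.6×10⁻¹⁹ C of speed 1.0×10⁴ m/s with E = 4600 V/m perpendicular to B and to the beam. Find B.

B = 0.46 T

Balance of forces in the selector: qE = qvB ⇒ B = E/v.
B = 4600/1.0×10⁴ = 0.46 T.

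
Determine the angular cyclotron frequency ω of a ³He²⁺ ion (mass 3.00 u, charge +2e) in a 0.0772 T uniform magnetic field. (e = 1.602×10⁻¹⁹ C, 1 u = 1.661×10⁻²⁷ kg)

ω ≈ 4.96×10⁶ rad/s

ω = |q|B/m.
ω = (3.204×10⁻¹⁹)(0.0772)/4.983×10⁻²⁷ ≈ 4.96×10⁶ rad/s.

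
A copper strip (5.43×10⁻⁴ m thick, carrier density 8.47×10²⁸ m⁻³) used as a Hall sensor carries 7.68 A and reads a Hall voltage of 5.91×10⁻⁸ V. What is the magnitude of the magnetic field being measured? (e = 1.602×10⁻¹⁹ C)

B ≈ 0.0567 T

From V_H = IB/(n e t), B = V_H n e t / I.
B = (5.91×10⁻⁸)(8.47×10²⁸)(1.602×10⁻¹⁹)(5.43×10⁻⁴)/7.68 ≈ 0.0567 T.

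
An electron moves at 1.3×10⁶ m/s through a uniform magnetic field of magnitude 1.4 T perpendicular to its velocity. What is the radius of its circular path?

The magnetic force provides the centripetal force: |q|vB = mv²/r.
r = mv/(|q|B) = (9.109×10⁻³¹)(1.3×10⁶)/((1.602×10⁻¹⁹)(1.4)) ≈ 5.3×10⁻⁶ m.

r ≈ 5.3×10⁻⁶ m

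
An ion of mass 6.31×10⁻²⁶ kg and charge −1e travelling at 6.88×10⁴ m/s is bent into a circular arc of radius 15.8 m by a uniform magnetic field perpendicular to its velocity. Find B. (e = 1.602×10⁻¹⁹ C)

From |q|vB = mv²/r, B = mv/(|q|r).
B = (6.31×10⁻²⁶)(6.88×10⁴)/((1.602×10⁻¹⁹)(15.8)) ≈ 1.72×10⁻³ T.

B ≈ 1.72×10⁻³ T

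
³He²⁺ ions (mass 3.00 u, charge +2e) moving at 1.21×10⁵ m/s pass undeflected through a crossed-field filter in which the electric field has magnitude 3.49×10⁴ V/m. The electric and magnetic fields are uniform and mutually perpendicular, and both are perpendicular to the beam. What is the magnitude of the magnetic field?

B = 0.288 T

Balance of forces in the selector: qE = qvB ⇒ B = E/v.
B = 3.49×10⁴/1.21×10⁵ = 0.288 T.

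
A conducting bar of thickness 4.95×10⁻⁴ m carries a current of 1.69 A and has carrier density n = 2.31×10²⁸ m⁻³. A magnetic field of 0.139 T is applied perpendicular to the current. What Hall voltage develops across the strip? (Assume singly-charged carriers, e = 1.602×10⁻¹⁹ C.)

V_H = IB/(n e t).
V_H = (1.69)(0.139)/((2.31×10²⁸)(1.602×10⁻¹⁹)(4.95×10⁻⁴)) ≈ 1.28×10⁻⁷ V.

V_H ≈ 1.28×10⁻⁷ V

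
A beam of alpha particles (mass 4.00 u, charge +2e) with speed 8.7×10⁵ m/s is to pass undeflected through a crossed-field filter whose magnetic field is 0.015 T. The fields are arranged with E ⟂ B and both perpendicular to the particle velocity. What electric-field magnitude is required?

E = 1.3×10⁴ V/m

For straight-line motion qE = qvB, so E = vB.
E = 8.7×10⁵ × 0.015 = 1.3×10⁴ V/m.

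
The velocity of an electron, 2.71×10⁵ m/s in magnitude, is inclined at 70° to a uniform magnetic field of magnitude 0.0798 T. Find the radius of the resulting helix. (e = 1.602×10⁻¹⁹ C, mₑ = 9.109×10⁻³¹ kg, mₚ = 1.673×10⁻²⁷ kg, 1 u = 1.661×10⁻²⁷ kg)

v⊥ = v sinθ = 2.71×10⁵·sin70° ≈ 2.547×10⁵ m/s.
r = m v⊥/(|q|B) = (9.109×10⁻³¹)(2.547×10⁵)/((1.602×10⁻¹⁹)(0.0798)) ≈ 1.81×10⁻⁵ m.

r ≈ 1.81×10⁻⁵ m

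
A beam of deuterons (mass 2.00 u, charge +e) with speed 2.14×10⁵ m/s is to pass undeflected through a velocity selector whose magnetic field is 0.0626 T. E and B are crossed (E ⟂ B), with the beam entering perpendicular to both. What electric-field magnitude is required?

E = 1.34×10⁴ V/m

For straight-line motion qE = qvB, so E = vB.
E = 2.14×10⁵ × 0.0626 = 1.34×10⁴ V/m.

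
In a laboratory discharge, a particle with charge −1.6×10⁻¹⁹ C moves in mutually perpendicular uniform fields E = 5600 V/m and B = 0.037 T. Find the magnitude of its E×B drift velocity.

v_d ≈ 1.5×10⁵ m/s

The E×B drift speed is v_d = E/B.
v_d = 5600/0.037 = 1.5×10⁵ m/s.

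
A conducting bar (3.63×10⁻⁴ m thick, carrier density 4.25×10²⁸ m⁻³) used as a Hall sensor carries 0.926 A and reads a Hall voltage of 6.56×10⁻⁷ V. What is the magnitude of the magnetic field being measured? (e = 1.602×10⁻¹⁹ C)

From V_H = IB/(n e t), B = V_H n e t / I.
B = (6.56×10⁻⁷)(4.25×10²⁸)(1.602×10⁻¹⁹)(3.63×10⁻⁴)/0.926 ≈ 1.75 T.

B ≈ 1.75 T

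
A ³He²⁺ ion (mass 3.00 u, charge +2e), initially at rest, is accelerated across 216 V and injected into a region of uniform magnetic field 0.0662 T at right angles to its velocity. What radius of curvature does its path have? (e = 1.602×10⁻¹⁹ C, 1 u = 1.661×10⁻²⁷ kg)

r ≈ 0.0392 m

Acceleration: |q|V = ½mv² ⇒ v = √(2|q|V/m) = √(2·3.204×10⁻¹⁹·216/4.983×10⁻²⁷) ≈ 1.667×10⁵ m/s.
In the field: r = mv/(|q|B) = (4.983×10⁻²⁷)(1.667×10⁵)/((3.204×10⁻¹⁹)(0.0662)) ≈ 0.0392 m.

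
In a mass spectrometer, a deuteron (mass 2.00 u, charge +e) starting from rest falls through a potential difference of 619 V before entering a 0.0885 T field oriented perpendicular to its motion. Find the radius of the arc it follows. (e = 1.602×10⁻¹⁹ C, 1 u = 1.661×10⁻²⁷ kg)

r ≈ 0.0573 m

Acceleration: |q|V = ½mv² ⇒ v = √(2|q|V/m) = √(2·1.602×10⁻¹⁹·619/3.322×10⁻²⁷) ≈ 2.443×10⁵ m/s.
In the field: r = mv/(|q|B) = (3.322×10⁻²⁷)(2.443×10⁵)/((1.602×10⁻¹⁹)(0.0885)) ≈ 0.0573 m.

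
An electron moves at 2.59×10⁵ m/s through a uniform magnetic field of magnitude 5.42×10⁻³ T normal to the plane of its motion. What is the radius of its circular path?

The magnetic force provides the centripetal force: |q|vB = mv²/r.
r = mv/(|q|B) = (9.109×10⁻³¹)(2.59×10⁵)/((1.602×10⁻¹⁹)(5.42×10⁻³)) ≈ 2.72×10⁻⁴ m.

r ≈ 2.72×10⁻⁴ m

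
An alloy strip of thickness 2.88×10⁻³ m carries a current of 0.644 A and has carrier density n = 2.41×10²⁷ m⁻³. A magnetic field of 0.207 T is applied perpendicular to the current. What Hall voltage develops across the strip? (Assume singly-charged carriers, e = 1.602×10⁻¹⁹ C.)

V_H ≈ 1.20×10⁻⁷ V

V_H = IB/(n e t).
V_H = (0.644)(0.207)/((2.41×10²⁷)(1.602×10⁻¹⁹)(2.88×10⁻³)) ≈ 1.20×10⁻⁷ V.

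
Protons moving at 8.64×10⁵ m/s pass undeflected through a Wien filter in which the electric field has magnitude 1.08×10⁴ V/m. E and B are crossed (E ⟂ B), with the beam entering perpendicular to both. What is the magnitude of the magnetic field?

Balance of forces in the selector: qE = qvB ⇒ B = E/v.
B = 1.08×10⁴/8.64×10⁵ = 0.0125 T.

B = 0.0125 T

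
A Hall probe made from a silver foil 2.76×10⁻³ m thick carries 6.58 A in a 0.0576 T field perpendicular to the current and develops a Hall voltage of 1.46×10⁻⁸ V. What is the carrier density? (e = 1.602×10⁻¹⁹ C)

n ≈ 5.87×10²⁸ m⁻³

From V_H = IB/(n e t), n = IB/(V_H e t).
n = (6.58)(0.0576)/((1.46×10⁻⁸)(1.602×10⁻¹⁹)(2.76×10⁻³)) ≈ 5.87×10²⁸ m⁻³.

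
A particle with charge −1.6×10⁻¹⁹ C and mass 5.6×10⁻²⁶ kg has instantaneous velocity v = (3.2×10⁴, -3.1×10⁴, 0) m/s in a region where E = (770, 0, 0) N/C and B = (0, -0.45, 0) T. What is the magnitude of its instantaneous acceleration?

|a| ≈ 4.12×10¹⁰ m/s²

v×B = (0, 0, -1.44×10⁴) N/C.
E + v×B = (770, 0, -1.44×10⁴) N/C.
F = q(E + v×B) = (−1.6×10⁻¹⁹ C)·(770, 0, -1.44×10⁴) = (-1.23×10⁻¹⁶, 0, 2.30×10⁻¹⁵) N.
|a| = |F|/m = 2.307×10⁻¹⁵/5.6×10⁻²⁶ ≈ 4.12×10¹⁰ m/s².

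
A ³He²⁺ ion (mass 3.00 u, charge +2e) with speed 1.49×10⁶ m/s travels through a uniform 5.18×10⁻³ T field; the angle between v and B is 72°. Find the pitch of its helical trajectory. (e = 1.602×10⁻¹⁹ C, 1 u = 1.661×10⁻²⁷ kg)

v∥ = v cosθ = 1.49×10⁶·cos72° ≈ 4.604×10⁵ m/s.
T = 2πm/(|q|B) = 2π(4.983×10⁻²⁷)/((3.204×10⁻¹⁹)(5.18×10⁻³)) ≈ 1.886×10⁻⁵ s.
pitch = v∥ T = (4.604×10⁵)(1.886×10⁻⁵) ≈ 8.69 m.

p ≈ 8.69 m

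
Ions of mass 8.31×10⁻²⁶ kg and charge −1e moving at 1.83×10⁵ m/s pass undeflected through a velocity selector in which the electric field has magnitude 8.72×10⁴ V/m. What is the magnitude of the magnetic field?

Balance of forces in the selector: qE = qvB ⇒ B = E/v.
B = 8.72×10⁴/1.83×10⁵ = 0.477 T.

B = 0.477 T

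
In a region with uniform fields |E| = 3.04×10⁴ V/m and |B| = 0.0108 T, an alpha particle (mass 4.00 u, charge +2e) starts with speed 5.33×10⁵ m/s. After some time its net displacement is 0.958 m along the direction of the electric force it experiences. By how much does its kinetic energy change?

The magnetic force is always ⟂ v and does no work; only the electric force changes KE.
ΔKE = F_E · d = |q|E d = (3.204×10⁻¹⁹)(3.04×10⁴)(0.958) ≈ 9.33×10⁻¹⁵ J.

ΔKE ≈ 9.33×10⁻¹⁵ J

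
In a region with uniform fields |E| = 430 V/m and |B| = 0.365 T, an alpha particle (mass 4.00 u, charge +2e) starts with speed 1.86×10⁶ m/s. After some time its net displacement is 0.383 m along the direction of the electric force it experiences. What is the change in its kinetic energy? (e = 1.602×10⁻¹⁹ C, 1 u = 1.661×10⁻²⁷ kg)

The magnetic force is always ⟂ v and does no work; only the electric force changes KE.
ΔKE = F_E · d = |q|E d = (3.204×10⁻¹⁹)(430)(0.383) ≈ 5.28×10⁻¹⁷ J.

ΔKE ≈ 5.28×10⁻¹⁷ J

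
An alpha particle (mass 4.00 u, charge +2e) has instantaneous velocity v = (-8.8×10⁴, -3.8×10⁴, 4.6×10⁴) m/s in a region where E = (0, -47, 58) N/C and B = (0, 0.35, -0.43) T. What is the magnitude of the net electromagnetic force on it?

|F| ≈ 1.56×10⁻¹⁴ N

v×B = (240, -3.78×10⁴, -3.08×10⁴) N/C.
E + v×B = (240, -3.79×10⁴, -3.07×10⁴) N/C.
F = q(E + v×B) = (3.204×10⁻¹⁹ C)·(240, -3.79×10⁴, -3.07×10⁴) = (7.69×10⁻¹⁷, -1.21×10⁻¹⁴, -9.85×10⁻¹⁵) N.
|F| = 1.56×10⁻¹⁴ N.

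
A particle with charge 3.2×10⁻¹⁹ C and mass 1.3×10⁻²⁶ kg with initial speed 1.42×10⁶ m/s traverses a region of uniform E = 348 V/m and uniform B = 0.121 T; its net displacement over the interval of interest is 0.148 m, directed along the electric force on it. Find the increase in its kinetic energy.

ΔKE ≈ 1.65×10⁻¹⁷ J

The magnetic force is always ⟂ v and does no work; only the electric force changes KE.
ΔKE = F_E · d = |q|E d = (3.2×10⁻¹⁹)(348)(0.148) ≈ 1.65×10⁻¹⁷ J.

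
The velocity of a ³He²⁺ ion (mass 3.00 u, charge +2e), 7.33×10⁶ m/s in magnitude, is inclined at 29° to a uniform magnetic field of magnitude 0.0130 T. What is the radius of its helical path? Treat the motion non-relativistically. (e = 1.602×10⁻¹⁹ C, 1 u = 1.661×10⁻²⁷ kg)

r ≈ 4.25 m

v⊥ = v sinθ = 7.33×10⁶·sin29° ≈ 3.554×10⁶ m/s.
r = m v⊥/(|q|B) = (4.983×10⁻²⁷)(3.554×10⁶)/((3.204×10⁻¹⁹)(0.0130)) ≈ 4.25 m.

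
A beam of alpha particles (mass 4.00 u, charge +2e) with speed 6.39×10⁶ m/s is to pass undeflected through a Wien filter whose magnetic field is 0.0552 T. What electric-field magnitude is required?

For straight-line motion qE = qvB, so E = vB.
E = 6.39×10⁶ × 0.0552 = 3.53×10⁵ V/m.

E = 3.53×10⁵ V/m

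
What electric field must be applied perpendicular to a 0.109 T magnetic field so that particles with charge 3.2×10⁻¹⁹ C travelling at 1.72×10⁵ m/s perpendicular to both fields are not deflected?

For straight-line motion qE = qvB, so E = vB.
E = 1.72×10⁵ × 0.109 = 1.87×10⁴ V/m.

E = 1.87×10⁴ V/m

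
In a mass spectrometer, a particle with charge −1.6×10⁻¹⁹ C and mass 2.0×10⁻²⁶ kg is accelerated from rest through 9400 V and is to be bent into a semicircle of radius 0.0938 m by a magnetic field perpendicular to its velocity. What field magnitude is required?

v = √(2|q|V/m) = √(2·1.6×10⁻¹⁹·9400/2.0×10⁻²⁶) ≈ 3.878×10⁵ m/s.
B = mv/(|q|r) = (2.0×10⁻²⁶)(3.878×10⁵)/((1.6×10⁻¹⁹)(0.0938)) ≈ 0.517 T.

B ≈ 0.517 T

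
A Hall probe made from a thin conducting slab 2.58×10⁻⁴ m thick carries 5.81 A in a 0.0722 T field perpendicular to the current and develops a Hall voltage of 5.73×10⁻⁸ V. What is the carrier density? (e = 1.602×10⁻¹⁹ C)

From V_H = IB/(n e t), n = IB/(V_H e t).
n = (5.81)(0.0722)/((5.73×10⁻⁸)(1.602×10⁻¹⁹)(2.58×10⁻⁴)) ≈ 1.77×10²⁹ m⁻³.

n ≈ 1.77×10²⁹ m⁻³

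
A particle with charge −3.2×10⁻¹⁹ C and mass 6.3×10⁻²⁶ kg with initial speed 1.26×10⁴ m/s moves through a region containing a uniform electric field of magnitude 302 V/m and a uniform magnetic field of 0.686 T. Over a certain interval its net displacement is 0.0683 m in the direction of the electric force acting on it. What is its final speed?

B does no work; ΔKE = |q|E d.
½mv_f² = ½mv₀² + |q|Ed = ½(6.3×10⁻²⁶)(1.26×10⁴)² + (3.2×10⁻¹⁹)(302)(0.0683) ≈ 5.001×10⁻¹⁸ J + 6.601×10⁻¹⁸ J ≈ 1.160×10⁻¹⁷ J.
v_f = √(2·1.160×10⁻¹⁷/6.3×10⁻²⁶) ≈ 1.92×10⁴ m/s.

v_f ≈ 1.92×10⁴ m/s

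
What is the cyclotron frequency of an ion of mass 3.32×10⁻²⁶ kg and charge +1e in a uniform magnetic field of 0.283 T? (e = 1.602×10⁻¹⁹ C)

f ≈ 2.17×10⁵ Hz

f = |q|B/(2πm).
f = (1.602×10⁻¹⁹)(0.283)/(2π·3.32×10⁻²⁶) ≈ 2.17×10⁵ Hz.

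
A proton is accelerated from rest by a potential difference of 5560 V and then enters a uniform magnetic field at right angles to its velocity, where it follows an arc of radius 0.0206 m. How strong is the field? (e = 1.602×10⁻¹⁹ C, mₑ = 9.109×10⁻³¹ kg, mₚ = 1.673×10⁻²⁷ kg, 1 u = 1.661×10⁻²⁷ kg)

v = √(2|q|V/m) = √(2·1.602×10⁻¹⁹·5560/1.673×10⁻²⁷) ≈ 1.032×10⁶ m/s.
B = mv/(|q|r) = (1.673×10⁻²⁷)(1.032×10⁶)/((1.602×10⁻¹⁹)(0.0206)) ≈ 0.523 T.

B ≈ 0.523 T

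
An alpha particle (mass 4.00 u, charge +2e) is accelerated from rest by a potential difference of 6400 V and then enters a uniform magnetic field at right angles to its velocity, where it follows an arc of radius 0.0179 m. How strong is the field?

v = √(2|q|V/m) = √(2·3.204×10⁻¹⁹·6400/6.644×10⁻²⁷) ≈ 7.857×10⁵ m/s.
B = mv/(|q|r) = (6.644×10⁻²⁷)(7.857×10⁵)/((3.204×10⁻¹⁹)(0.0179)) ≈ 0.910 T.

B ≈ 0.910 T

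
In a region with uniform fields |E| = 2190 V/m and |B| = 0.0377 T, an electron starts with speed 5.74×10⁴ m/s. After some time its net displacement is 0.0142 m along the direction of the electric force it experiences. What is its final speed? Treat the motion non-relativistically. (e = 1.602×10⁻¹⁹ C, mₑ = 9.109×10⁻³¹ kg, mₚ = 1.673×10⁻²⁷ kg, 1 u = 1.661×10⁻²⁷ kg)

v_f ≈ 3.31×10⁶ m/s

B does no work; ΔKE = |q|E d.
½mv_f² = ½mv₀² + |q|Ed = ½(9.109×10⁻³¹)(5.74×10⁴)² + (1.602×10⁻¹⁹)(2190)(0.0142) ≈ 1.501×10⁻²¹ J + 4.982×10⁻¹⁸ J ≈ 4.983×10⁻¹⁸ J.
v_f = √(2·4.983×10⁻¹⁸/9.109×10⁻³¹) ≈ 3.31×10⁶ m/s.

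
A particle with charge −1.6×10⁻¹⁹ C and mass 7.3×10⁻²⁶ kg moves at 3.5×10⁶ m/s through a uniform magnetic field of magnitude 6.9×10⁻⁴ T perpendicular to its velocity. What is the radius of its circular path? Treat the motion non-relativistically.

r ≈ 2300 m

The magnetic force provides the centripetal force: |q|vB = mv²/r.
r = mv/(|q|B) = (7.3×10⁻²⁶)(3.5×10⁶)/((1.6×10⁻¹⁹)(6.9×10⁻⁴)) ≈ 2300 m.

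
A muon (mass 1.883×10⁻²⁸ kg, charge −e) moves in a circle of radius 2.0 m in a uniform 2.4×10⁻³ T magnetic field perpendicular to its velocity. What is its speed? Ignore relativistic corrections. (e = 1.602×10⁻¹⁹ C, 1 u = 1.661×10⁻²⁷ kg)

From |q|vB = mv²/r, v = |q|Br/m.
v = (1.602×10⁻¹⁹)(2.4×10⁻³)(2.0)/1.883×10⁻²⁸ ≈ 4.1×10⁶ m/s.

v ≈ 4.1×10⁶ m/s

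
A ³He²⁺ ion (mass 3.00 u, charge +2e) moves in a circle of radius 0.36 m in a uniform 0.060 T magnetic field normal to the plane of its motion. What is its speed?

v ≈ 1.4×10⁶ m/s

From |q|vB = mv²/r, v = |q|Br/m.
v = (3.204×10⁻¹⁹)(0.060)(0.36)/4.983×10⁻²⁷ ≈ 1.4×10⁶ m/s.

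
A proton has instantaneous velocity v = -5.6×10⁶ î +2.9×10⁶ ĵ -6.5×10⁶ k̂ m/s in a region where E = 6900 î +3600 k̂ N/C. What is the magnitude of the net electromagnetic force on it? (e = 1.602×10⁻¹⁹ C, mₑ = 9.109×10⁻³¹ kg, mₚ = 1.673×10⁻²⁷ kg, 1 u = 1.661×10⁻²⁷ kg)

|F| ≈ 1.25×10⁻¹⁵ N

Only an electric field acts, so F = qE = (1.602×10⁻¹⁹ C)·(6900, 0, 3600) = (1.11×10⁻¹⁵, 0, 5.77×10⁻¹⁶) N.
|F| = 1.25×10⁻¹⁵ N.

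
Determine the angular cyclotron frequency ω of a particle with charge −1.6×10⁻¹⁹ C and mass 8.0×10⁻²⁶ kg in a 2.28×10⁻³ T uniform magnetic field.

ω = |q|B/m.
ω = (1.6×10⁻¹⁹)(2.28×10⁻³)/8.0×10⁻²⁶ ≈ 4560 rad/s.

ω ≈ 4560 rad/s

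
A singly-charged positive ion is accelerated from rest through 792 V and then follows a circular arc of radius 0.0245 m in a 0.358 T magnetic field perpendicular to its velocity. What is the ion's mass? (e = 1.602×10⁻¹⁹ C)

Combine |q|V = ½mv² and r = mv/(|q|B): eliminate v to get m = qB²r²/(2V).
m = (1.602×10⁻¹⁹)(0.358)²(0.0245)²/(2·792) ≈ 7.78×10⁻²⁷ kg.

m ≈ 7.78×10⁻²⁷ kg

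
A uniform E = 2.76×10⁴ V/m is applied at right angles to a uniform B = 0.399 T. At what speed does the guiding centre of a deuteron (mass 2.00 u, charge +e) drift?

In crossed fields the guiding centre drifts at v_d = |E×B|/B² = E/B, independent of charge and mass.
v_d = 2.76×10⁴/0.399 = 6.92×10⁴ m/s.

v_d ≈ 6.92×10⁴ m/s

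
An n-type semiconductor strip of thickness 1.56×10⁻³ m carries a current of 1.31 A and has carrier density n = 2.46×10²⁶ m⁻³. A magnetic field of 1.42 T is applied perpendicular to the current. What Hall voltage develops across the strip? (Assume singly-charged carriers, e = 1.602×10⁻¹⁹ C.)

V_H = IB/(n e t).
V_H = (1.31)(1.42)/((2.46×10²⁶)(1.602×10⁻¹⁹)(1.56×10⁻³)) ≈ 3.03×10⁻⁵ V.

V_H ≈ 3.03×10⁻⁵ V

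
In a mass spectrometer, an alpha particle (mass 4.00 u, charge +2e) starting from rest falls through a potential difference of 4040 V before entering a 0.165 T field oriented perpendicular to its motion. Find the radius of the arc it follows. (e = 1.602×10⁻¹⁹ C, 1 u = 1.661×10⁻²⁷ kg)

r ≈ 0.0784 m

Acceleration: |q|V = ½mv² ⇒ v = √(2|q|V/m) = √(2·3.204×10⁻¹⁹·4040/6.644×10⁻²⁷) ≈ 6.242×10⁵ m/s.
In the field: r = mv/(|q|B) = (6.644×10⁻²⁷)(6.242×10⁵)/((3.204×10⁻¹⁹)(0.165)) ≈ 0.0784 m.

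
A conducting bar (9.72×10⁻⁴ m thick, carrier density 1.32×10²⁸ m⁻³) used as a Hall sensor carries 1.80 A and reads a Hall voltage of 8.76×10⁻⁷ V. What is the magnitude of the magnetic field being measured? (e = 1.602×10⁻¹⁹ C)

B ≈ 1.00 T

From V_H = IB/(n e t), B = V_H n e t / I.
B = (8.76×10⁻⁷)(1.32×10²⁸)(1.602×10⁻¹⁹)(9.72×10⁻⁴)/1.80 ≈ 1.00 T.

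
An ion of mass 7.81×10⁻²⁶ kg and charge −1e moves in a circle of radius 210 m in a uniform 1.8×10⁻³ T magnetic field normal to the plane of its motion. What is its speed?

From |q|vB = mv²/r, v = |q|Br/m.
v = (1.602×10⁻¹⁹)(1.8×10⁻³)(210)/7.81×10⁻²⁶ ≈ 7.8×10⁵ m/s.

v ≈ 7.8×10⁵ m/s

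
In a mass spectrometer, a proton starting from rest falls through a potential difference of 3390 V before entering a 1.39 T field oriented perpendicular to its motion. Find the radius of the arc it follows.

r ≈ 6.05×10⁻³ m

Acceleration: |q|V = ½mv² ⇒ v = √(2|q|V/m) = √(2·1.602×10⁻¹⁹·3390/1.673×10⁻²⁷) ≈ 8.057×10⁵ m/s.
In the field: r = mv/(|q|B) = (1.673×10⁻²⁷)(8.057×10⁵)/((1.602×10⁻¹⁹)(1.39)) ≈ 6.05×10⁻³ m.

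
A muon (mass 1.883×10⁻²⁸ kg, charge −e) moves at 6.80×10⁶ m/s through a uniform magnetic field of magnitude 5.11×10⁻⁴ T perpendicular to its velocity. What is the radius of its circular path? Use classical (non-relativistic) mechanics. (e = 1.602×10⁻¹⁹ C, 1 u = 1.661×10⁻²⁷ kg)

The magnetic force provides the centripetal force: |q|vB = mv²/r.
r = mv/(|q|B) = (1.883×10⁻²⁸)(6.80×10⁶)/((1.602×10⁻¹⁹)(5.11×10⁻⁴)) ≈ 15.6 m.

r ≈ 15.6 m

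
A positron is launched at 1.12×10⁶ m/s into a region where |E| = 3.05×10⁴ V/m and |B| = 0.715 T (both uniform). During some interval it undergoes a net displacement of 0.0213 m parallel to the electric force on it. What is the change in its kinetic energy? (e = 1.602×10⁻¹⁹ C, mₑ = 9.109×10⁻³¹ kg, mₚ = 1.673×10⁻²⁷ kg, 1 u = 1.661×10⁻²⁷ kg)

ΔKE ≈ 1.04×10⁻¹⁶ J

The magnetic force is always ⟂ v and does no work; only the electric force changes KE.
ΔKE = F_E · d = |q|E d = (1.602×10⁻¹⁹)(3.05×10⁴)(0.0213) ≈ 1.04×10⁻¹⁶ J.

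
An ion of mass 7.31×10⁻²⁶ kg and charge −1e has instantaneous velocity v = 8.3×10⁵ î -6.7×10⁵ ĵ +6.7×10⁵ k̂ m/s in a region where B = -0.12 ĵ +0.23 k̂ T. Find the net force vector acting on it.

v×B = (-7.37×10⁴, -1.91×10⁵, -9.96×10⁴) N/C.
F = q v×B = (−1.602×10⁻¹⁹ C)·(-7.37×10⁴, -1.91×10⁵, -9.96×10⁴) = (1.18×10⁻¹⁴, 3.06×10⁻¹⁴, 1.60×10⁻¹⁴) N.

F ≈ (1.18×10⁻¹⁴, 3.06×10⁻¹⁴, 1.60×10⁻¹⁴) N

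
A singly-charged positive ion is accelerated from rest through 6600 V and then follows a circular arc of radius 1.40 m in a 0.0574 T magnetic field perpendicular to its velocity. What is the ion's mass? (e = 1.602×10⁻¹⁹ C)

Combine |q|V = ½mv² and r = mv/(|q|B): eliminate v to get m = qB²r²/(2V).
m = (1.602×10⁻¹⁹)(0.0574)²(1.40)²/(2·6600) ≈ 7.84×10⁻²⁶ kg.

m ≈ 7.84×10⁻²⁶ kg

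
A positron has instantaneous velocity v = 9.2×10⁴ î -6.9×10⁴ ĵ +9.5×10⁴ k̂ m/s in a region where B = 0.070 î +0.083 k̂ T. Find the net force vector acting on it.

v×B = (-5730, -986, 4830) N/C.
F = q v×B = (1.602×10⁻¹⁹ C)·(-5730, -986, 4830) = (-9.17×10⁻¹⁶, -1.58×10⁻¹⁶, 7.74×10⁻¹⁶) N.

F ≈ (-9.17×10⁻¹⁶, -1.58×10⁻¹⁶, 7.74×10⁻¹⁶) N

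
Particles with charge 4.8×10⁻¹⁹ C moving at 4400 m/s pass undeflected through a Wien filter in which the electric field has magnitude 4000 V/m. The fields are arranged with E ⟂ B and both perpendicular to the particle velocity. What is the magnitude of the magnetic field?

B = 0.91 T

Balance of forces in the selector: qE = qvB ⇒ B = E/v.
B = 4000/4400 = 0.91 T.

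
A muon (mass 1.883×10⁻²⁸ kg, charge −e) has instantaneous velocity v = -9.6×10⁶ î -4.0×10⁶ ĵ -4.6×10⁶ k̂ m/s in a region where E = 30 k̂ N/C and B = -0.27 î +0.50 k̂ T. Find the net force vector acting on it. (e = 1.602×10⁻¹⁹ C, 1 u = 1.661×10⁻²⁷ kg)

v×B = (-2.00×10⁶, 6.04×10⁶, -1.08×10⁶) N/C.
E + v×B = (-2.00×10⁶, 6.04×10⁶, -1.08×10⁶) N/C.
F = q(E + v×B) = (−1.602×10⁻¹⁹ C)·(-2.00×10⁶, 6.04×10⁶, -1.08×10⁶) = (3.20×10⁻¹³, -9.68×10⁻¹³, 1.73×10⁻¹³) N.

F ≈ (3.20×10⁻¹³, -9.68×10⁻¹³, 1.73×10⁻¹³) N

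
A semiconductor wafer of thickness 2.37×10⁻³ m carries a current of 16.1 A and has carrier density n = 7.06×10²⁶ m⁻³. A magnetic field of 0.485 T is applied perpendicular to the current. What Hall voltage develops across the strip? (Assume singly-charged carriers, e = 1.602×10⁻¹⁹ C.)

V_H = IB/(n e t).
V_H = (16.1)(0.485)/((7.06×10²⁶)(1.602×10⁻¹⁹)(2.37×10⁻³)) ≈ 2.91×10⁻⁵ V.

V_H ≈ 2.91×10⁻⁵ V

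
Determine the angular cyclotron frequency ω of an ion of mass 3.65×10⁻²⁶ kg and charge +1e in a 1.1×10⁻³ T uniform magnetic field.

ω = |q|B/m.
ω = (1.602×10⁻¹⁹)(1.1×10⁻³)/3.65×10⁻²⁶ ≈ 4800 rad/s.

ω ≈ 4800 rad/s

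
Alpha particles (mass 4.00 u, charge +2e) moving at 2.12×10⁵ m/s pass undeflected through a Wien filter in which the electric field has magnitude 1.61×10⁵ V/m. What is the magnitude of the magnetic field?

B = 0.759 T

Balance of forces in the selector: qE = qvB ⇒ B = E/v.
B = 1.61×10⁵/2.12×10⁵ = 0.759 T.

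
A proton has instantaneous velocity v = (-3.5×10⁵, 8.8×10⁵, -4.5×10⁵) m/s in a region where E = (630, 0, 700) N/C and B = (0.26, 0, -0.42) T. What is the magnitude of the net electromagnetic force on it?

|F| ≈ 8.14×10⁻¹⁴ N

v×B = (-3.70×10⁵, -2.64×10⁵, -2.29×10⁵) N/C.
E + v×B = (-3.69×10⁵, -2.64×10⁵, -2.28×10⁵) N/C.
F = q(E + v×B) = (1.602×10⁻¹⁹ C)·(-3.69×10⁵, -2.64×10⁵, -2.28×10⁵) = (-5.91×10⁻¹⁴, -4.23×10⁻¹⁴, -3.65×10⁻¹⁴) N.
|F| = 8.14×10⁻¹⁴ N.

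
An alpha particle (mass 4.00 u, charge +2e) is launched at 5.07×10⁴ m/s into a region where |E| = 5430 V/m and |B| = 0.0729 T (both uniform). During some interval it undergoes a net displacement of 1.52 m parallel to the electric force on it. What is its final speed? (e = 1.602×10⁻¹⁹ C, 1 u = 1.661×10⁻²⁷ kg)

B does no work; ΔKE = |q|E d.
½mv_f² = ½mv₀² + |q|Ed = ½(6.644×10⁻²⁷)(5.07×10⁴)² + (3.204×10⁻¹⁹)(5430)(1.52) ≈ 8.539×10⁻¹⁸ J + 2.644×10⁻¹⁵ J ≈ 2.653×10⁻¹⁵ J.
v_f = √(2·2.653×10⁻¹⁵/6.644×10⁻²⁷) ≈ 8.94×10⁵ m/s.

v_f ≈ 8.94×10⁵ m/s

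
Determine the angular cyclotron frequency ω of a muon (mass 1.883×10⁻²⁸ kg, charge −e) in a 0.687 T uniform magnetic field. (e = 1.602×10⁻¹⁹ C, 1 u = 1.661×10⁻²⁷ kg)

ω = |q|B/m.
ω = (1.602×10⁻¹⁹)(0.687)/1.883×10⁻²⁸ ≈ 5.84×10⁸ rad/s.

ω ≈ 5.84×10⁸ rad/s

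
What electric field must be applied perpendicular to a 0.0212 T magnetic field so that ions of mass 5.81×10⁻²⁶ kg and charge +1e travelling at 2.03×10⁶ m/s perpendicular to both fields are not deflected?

E = 4.30×10⁴ V/m

For straight-line motion qE = qvB, so E = vB.
E = 2.03×10⁶ × 0.0212 = 4.30×10⁴ V/m.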